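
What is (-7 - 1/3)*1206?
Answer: -8844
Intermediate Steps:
(-7 - 1/3)*1206 = (-7 - 1*⅓)*1206 = (-7 - ⅓)*1206 = -22/3*1206 = -8844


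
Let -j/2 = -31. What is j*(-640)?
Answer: -39680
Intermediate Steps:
j = 62 (j = -2*(-31) = 62)
j*(-640) = 62*(-640) = -39680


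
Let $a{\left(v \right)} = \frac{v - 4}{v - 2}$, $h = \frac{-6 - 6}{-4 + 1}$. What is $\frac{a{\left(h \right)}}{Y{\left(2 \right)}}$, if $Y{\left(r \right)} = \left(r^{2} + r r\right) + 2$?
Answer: $0$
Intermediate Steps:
$Y{\left(r \right)} = 2 + 2 r^{2}$ ($Y{\left(r \right)} = \left(r^{2} + r^{2}\right) + 2 = 2 r^{2} + 2 = 2 + 2 r^{2}$)
$h = 4$ ($h = - \frac{12}{-3} = \left(-12\right) \left(- \frac{1}{3}\right) = 4$)
$a{\left(v \right)} = \frac{-4 + v}{-2 + v}$
$\frac{a{\left(h \right)}}{Y{\left(2 \right)}} = \frac{\frac{1}{-2 + 4} \left(-4 + 4\right)}{2 + 2 \cdot 2^{2}} = \frac{\frac{1}{2} \cdot 0}{2 + 2 \cdot 4} = \frac{\frac{1}{2} \cdot 0}{2 + 8} = \frac{0}{10} = 0 \cdot \frac{1}{10} = 0$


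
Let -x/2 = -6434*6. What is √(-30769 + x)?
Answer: √46439 ≈ 215.50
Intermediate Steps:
x = 77208 (x = -(-12868)*6 = -2*(-38604) = 77208)
√(-30769 + x) = √(-30769 + 77208) = √46439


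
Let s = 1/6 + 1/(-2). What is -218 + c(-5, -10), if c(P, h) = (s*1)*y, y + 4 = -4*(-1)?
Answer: -218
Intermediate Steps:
s = -⅓ (s = 1*(⅙) + 1*(-½) = ⅙ - ½ = -⅓ ≈ -0.33333)
y = 0 (y = -4 - 4*(-1) = -4 + 4 = 0)
c(P, h) = 0 (c(P, h) = -⅓*1*0 = -⅓*0 = 0)
-218 + c(-5, -10) = -218 + 0 = -218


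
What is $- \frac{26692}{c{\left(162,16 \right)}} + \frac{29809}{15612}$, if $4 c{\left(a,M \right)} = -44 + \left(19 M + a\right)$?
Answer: $- \frac{827141309}{3294132} \approx -251.1$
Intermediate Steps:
$c{\left(a,M \right)} = -11 + \frac{a}{4} + \frac{19 M}{4}$ ($c{\left(a,M \right)} = \frac{-44 + \left(19 M + a\right)}{4} = \frac{-44 + \left(a + 19 M\right)}{4} = \frac{-44 + a + 19 M}{4} = -11 + \frac{a}{4} + \frac{19 M}{4}$)
$- \frac{26692}{c{\left(162,16 \right)}} + \frac{29809}{15612} = - \frac{26692}{-11 + \frac{1}{4} \cdot 162 + \frac{19}{4} \cdot 16} + \frac{29809}{15612} = - \frac{26692}{-11 + \frac{81}{2} + 76} + 29809 \cdot \frac{1}{15612} = - \frac{26692}{\frac{211}{2}} + \frac{29809}{15612} = \left(-26692\right) \frac{2}{211} + \frac{29809}{15612} = - \frac{53384}{211} + \frac{29809}{15612} = - \frac{827141309}{3294132}$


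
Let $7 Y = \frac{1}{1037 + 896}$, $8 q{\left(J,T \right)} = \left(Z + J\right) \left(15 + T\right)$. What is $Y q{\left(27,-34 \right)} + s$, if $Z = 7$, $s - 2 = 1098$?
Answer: $\frac{59536077}{54124} \approx 1100.0$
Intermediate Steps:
$s = 1100$ ($s = 2 + 1098 = 1100$)
$q{\left(J,T \right)} = \frac{\left(7 + J\right) \left(15 + T\right)}{8}$
$Y = \frac{1}{13531}$ ($Y = \frac{1}{7 \left(1037 + 896\right)} = \frac{1}{7 \cdot 1933} = \frac{1}{7} \cdot \frac{1}{1933} = \frac{1}{13531} \approx 7.3904 \cdot 10^{-5}$)
$Y q{\left(27,-34 \right)} + s = \frac{\frac{105}{8} + \frac{7}{8} \left(-34\right) + \frac{15}{8} \cdot 27 + \frac{1}{8} \cdot 27 \left(-34\right)}{13531} + 1100 = \frac{\frac{105}{8} - \frac{119}{4} + \frac{405}{8} - \frac{459}{4}}{13531} + 1100 = \frac{1}{13531} \left(- \frac{323}{4}\right) + 1100 = - \frac{323}{54124} + 1100 = \frac{59536077}{54124}$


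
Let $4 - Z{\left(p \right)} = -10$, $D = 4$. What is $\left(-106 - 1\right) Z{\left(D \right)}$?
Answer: $-1498$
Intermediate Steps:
$Z{\left(p \right)} = 14$ ($Z{\left(p \right)} = 4 - -10 = 4 + 10 = 14$)
$\left(-106 - 1\right) Z{\left(D \right)} = \left(-106 - 1\right) 14 = \left(-107\right) 14 = -1498$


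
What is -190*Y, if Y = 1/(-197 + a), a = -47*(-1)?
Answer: 19/15 ≈ 1.2667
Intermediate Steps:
a = 47
Y = -1/150 (Y = 1/(-197 + 47) = 1/(-150) = -1/150 ≈ -0.0066667)
-190*Y = -190*(-1/150) = 19/15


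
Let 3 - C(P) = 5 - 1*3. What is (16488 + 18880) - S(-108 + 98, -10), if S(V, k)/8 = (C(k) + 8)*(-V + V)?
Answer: 35368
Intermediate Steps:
C(P) = 1 (C(P) = 3 - (5 - 1*3) = 3 - (5 - 3) = 3 - 1*2 = 3 - 2 = 1)
S(V, k) = 0 (S(V, k) = 8*((1 + 8)*(-V + V)) = 8*(9*0) = 8*0 = 0)
(16488 + 18880) - S(-108 + 98, -10) = (16488 + 18880) - 1*0 = 35368 + 0 = 35368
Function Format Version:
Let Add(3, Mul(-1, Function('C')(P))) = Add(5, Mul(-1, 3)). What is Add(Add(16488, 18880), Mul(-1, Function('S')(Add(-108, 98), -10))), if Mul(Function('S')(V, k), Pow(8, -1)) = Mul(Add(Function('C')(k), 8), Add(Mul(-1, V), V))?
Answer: 35368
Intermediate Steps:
Function('C')(P) = 1 (Function('C')(P) = Add(3, Mul(-1, Add(5, Mul(-1, 3)))) = Add(3, Mul(-1, Add(5, -3))) = Add(3, Mul(-1, 2)) = Add(3, -2) = 1)
Function('S')(V, k) = 0 (Function('S')(V, k) = Mul(8, Mul(Add(1, 8), Add(Mul(-1, V), V))) = Mul(8, Mul(9, 0)) = Mul(8, 0) = 0)
Add(Add(16488, 18880), Mul(-1, Function('S')(Add(-108, 98), -10))) = Add(Add(16488, 18880), Mul(-1, 0)) = Add(35368, 0) = 35368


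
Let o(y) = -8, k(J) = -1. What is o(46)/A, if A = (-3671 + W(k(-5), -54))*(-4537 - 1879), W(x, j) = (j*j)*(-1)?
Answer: -1/5282774 ≈ -1.8929e-7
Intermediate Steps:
W(x, j) = -j² (W(x, j) = j²*(-1) = -j²)
A = 42262192 (A = (-3671 - 1*(-54)²)*(-4537 - 1879) = (-3671 - 1*2916)*(-6416) = (-3671 - 2916)*(-6416) = -6587*(-6416) = 42262192)
o(46)/A = -8/42262192 = -8*1/42262192 = -1/5282774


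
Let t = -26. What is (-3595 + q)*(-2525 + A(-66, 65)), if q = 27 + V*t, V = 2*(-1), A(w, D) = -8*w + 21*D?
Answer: 2222112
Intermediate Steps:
V = -2
q = 79 (q = 27 - 2*(-26) = 27 + 52 = 79)
(-3595 + q)*(-2525 + A(-66, 65)) = (-3595 + 79)*(-2525 + (-8*(-66) + 21*65)) = -3516*(-2525 + (528 + 1365)) = -3516*(-2525 + 1893) = -3516*(-632) = 2222112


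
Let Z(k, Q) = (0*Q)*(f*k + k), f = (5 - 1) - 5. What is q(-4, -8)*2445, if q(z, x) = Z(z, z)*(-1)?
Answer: 0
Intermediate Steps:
f = -1 (f = 4 - 5 = -1)
Z(k, Q) = 0 (Z(k, Q) = (0*Q)*(-k + k) = 0*0 = 0)
q(z, x) = 0 (q(z, x) = 0*(-1) = 0)
q(-4, -8)*2445 = 0*2445 = 0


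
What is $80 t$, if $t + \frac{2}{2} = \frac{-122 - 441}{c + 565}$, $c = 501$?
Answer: $- \frac{65160}{533} \approx -122.25$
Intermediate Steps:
$t = - \frac{1629}{1066}$ ($t = -1 + \frac{-122 - 441}{501 + 565} = -1 - \frac{563}{1066} = - \frac{1629}{1066} \approx -1.5281$)
$80 t = 80 \left(- \frac{1629}{1066}\right) = - \frac{65160}{533}$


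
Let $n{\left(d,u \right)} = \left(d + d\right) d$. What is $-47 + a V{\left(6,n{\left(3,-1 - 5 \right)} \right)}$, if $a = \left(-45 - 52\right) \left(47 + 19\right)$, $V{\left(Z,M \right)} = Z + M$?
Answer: $-153695$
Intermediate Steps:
$n{\left(d,u \right)} = 2 d^{2}$ ($n{\left(d,u \right)} = 2 d d = 2 d^{2}$)
$V{\left(Z,M \right)} = M + Z$
$a = -6402$ ($a = \left(-97\right) 66 = -6402$)
$-47 + a V{\left(6,n{\left(3,-1 - 5 \right)} \right)} = -47 - 6402 \left(2 \cdot 3^{2} + 6\right) = -47 - 6402 \left(2 \cdot 9 + 6\right) = -47 - 6402 \left(18 + 6\right) = -47 - 153648 = -153695$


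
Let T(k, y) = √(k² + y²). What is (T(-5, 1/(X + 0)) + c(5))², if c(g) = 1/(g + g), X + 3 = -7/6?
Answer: 62669/2500 + √15661/125 ≈ 26.069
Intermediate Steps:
X = -25/6 (X = -3 - 7/6 = -25/6 ≈ -4.1667)
c(g) = 1/(2*g)
(T(-5, 1/(X + 0)) + c(5))² = (√((-5)² + (1/(-25/6 + 0))²) + (½)/5)² = (√(25 + (1/(-25/6))²) + (½)*(⅕))² = (√(25 + (-6/25)²) + ⅒)² = (√(25 + 36/625) + ⅒)² = (√(15661/625) + ⅒)² = (√15661/25 + ⅒)² = (⅒ + √15661/25)²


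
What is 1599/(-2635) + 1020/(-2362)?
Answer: -3232269/3111935 ≈ -1.0387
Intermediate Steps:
1599/(-2635) + 1020/(-2362) = 1599*(-1/2635) + 1020*(-1/2362) = -1599/2635 - 510/1181 = -3232269/3111935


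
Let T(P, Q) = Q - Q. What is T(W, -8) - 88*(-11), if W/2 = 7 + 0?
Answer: 968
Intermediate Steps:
W = 14 (W = 2*(7 + 0) = 2*7 = 14)
T(P, Q) = 0
T(W, -8) - 88*(-11) = 0 - 88*(-11) = 0 + 968 = 968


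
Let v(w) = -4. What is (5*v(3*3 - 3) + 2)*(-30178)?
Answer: 543204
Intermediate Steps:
(5*v(3*3 - 3) + 2)*(-30178) = (5*(-4) + 2)*(-30178) = (-20 + 2)*(-30178) = -18*(-30178) = 543204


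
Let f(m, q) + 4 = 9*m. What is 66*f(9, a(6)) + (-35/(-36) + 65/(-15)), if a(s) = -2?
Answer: 182831/36 ≈ 5078.6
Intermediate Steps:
f(m, q) = -4 + 9*m
66*f(9, a(6)) + (-35/(-36) + 65/(-15)) = 66*(-4 + 9*9) + (-35/(-36) + 65/(-15)) = 66*(-4 + 81) + (-35*(-1/36) + 65*(-1/15)) = 66*77 + (35/36 - 13/3) = 5082 - 121/36 = 182831/36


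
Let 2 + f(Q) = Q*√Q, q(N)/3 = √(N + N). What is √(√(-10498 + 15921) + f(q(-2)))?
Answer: √(-2 + √5423 + 6*(-1)^(¾)*√6) ≈ 7.8541 + 0.66159*I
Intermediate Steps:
q(N) = 3*√2*√N (q(N) = 3*√(N + N) = 3*√(2*N) = 3*(√2*√N) = 3*√2*√N)
f(Q) = -2 + Q^(3/2) (f(Q) = -2 + Q*√Q = -2 + Q^(3/2))
√(√(-10498 + 15921) + f(q(-2))) = √(√(-10498 + 15921) + (-2 + (3*√2*√(-2))^(3/2))) = √(√5423 + (-2 + (3*√2*(I*√2))^(3/2))) = √(√5423 + (-2 + (6*I)^(3/2))) = √(√5423 + (-2 + 6*√6*I^(3/2))) = √(-2 + √5423 + 6*√6*I^(3/2))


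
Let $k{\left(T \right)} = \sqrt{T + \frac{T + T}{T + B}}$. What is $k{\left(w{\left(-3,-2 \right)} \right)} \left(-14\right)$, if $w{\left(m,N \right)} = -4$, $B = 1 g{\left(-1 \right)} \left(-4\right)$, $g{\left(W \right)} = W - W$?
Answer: $- 14 i \sqrt{2} \approx - 19.799 i$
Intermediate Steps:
$g{\left(W \right)} = 0$
$B = 0$ ($B = 1 \cdot 0 \left(-4\right) = 0 \left(-4\right) = 0$)
$k{\left(T \right)} = \sqrt{2 + T}$ ($k{\left(T \right)} = \sqrt{T + \frac{T + T}{T + 0}} = \sqrt{T + \frac{2 T}{T}} = \sqrt{T + 2} = \sqrt{2 + T}$)
$k{\left(w{\left(-3,-2 \right)} \right)} \left(-14\right) = \sqrt{2 - 4} \left(-14\right) = \sqrt{-2} \left(-14\right) = i \sqrt{2} \left(-14\right) = - 14 i \sqrt{2}$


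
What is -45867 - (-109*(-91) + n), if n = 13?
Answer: -55799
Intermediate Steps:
-45867 - (-109*(-91) + n) = -45867 - (-109*(-91) + 13) = -45867 - (9919 + 13) = -45867 - 1*9932 = -45867 - 9932 = -55799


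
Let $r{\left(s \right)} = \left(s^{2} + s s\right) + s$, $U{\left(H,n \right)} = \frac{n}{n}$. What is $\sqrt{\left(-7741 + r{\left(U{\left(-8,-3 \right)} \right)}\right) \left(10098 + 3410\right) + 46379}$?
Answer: $15 i \sqrt{464349} \approx 10221.0 i$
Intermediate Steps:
$U{\left(H,n \right)} = 1$
$r{\left(s \right)} = s + 2 s^{2}$ ($r{\left(s \right)} = \left(s^{2} + s^{2}\right) + s = 2 s^{2} + s = s + 2 s^{2}$)
$\sqrt{\left(-7741 + r{\left(U{\left(-8,-3 \right)} \right)}\right) \left(10098 + 3410\right) + 46379} = \sqrt{\left(-7741 + 1 \left(1 + 2 \cdot 1\right)\right) \left(10098 + 3410\right) + 46379} = \sqrt{\left(-7741 + 1 \left(1 + 2\right)\right) 13508 + 46379} = \sqrt{\left(-7741 + 1 \cdot 3\right) 13508 + 46379} = \sqrt{\left(-7741 + 3\right) 13508 + 46379} = \sqrt{\left(-7738\right) 13508 + 46379} = \sqrt{-104524904 + 46379} = \sqrt{-104478525} = 15 i \sqrt{464349}$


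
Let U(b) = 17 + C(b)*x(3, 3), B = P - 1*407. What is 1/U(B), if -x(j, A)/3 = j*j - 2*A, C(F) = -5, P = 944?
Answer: 1/62 ≈ 0.016129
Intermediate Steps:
x(j, A) = -3*j**2 + 6*A (x(j, A) = -3*(j*j - 2*A) = -3*(j**2 - 2*A) = -3*j**2 + 6*A)
B = 537 (B = 944 - 1*407 = 944 - 407 = 537)
U(b) = 62 (U(b) = 17 - 5*(-3*3**2 + 6*3) = 17 - 5*(-3*9 + 18) = 17 - 5*(-27 + 18) = 17 - 5*(-9) = 17 + 45 = 62)
1/U(B) = 1/62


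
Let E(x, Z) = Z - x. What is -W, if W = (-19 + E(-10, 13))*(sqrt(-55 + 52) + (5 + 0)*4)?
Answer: -80 - 4*I*sqrt(3) ≈ -80.0 - 6.9282*I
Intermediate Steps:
W = 80 + 4*I*sqrt(3) (W = (-19 + (13 - 1*(-10)))*(sqrt(-55 + 52) + (5 + 0)*4) = (-19 + (13 + 10))*(sqrt(-3) + 5*4) = (-19 + 23)*(I*sqrt(3) + 20) = 4*(20 + I*sqrt(3)) = 80 + 4*I*sqrt(3) ≈ 80.0 + 6.9282*I)
-W = -(80 + 4*I*sqrt(3)) = -80 - 4*I*sqrt(3)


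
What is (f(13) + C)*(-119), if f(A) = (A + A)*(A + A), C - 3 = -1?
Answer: -80682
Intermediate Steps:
C = 2 (C = 3 - 1 = 2)
f(A) = 4*A² (f(A) = (2*A)*(2*A) = 4*A²)
(f(13) + C)*(-119) = (4*13² + 2)*(-119) = (4*169 + 2)*(-119) = (676 + 2)*(-119) = 678*(-119) = -80682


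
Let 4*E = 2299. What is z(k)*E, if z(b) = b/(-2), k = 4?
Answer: -2299/2 ≈ -1149.5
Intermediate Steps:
E = 2299/4 (E = (1/4)*2299 = 2299/4 ≈ 574.75)
z(b) = -b/2 (z(b) = b*(-1/2) = -b/2)
z(k)*E = -1/2*4*(2299/4) = -2*2299/4 = -2299/2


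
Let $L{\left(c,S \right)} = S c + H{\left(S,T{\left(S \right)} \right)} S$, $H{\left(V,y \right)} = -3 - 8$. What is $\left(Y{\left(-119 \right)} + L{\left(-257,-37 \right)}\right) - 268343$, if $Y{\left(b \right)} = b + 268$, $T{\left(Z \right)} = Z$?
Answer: $-258278$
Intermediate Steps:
$H{\left(V,y \right)} = -11$ ($H{\left(V,y \right)} = -3 - 8 = -11$)
$Y{\left(b \right)} = 268 + b$
$L{\left(c,S \right)} = - 11 S + S c$ ($L{\left(c,S \right)} = S c - 11 S = - 11 S + S c$)
$\left(Y{\left(-119 \right)} + L{\left(-257,-37 \right)}\right) - 268343 = \left(\left(268 - 119\right) - 37 \left(-11 - 257\right)\right) - 268343 = \left(149 - -9916\right) - 268343 = \left(149 + 9916\right) - 268343 = 10065 - 268343 = -258278$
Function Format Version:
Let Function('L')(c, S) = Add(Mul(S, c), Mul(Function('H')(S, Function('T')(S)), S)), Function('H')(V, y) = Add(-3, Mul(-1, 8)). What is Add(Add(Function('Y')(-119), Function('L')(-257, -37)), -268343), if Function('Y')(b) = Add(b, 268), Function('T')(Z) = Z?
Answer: -258278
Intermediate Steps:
Function('H')(V, y) = -11 (Function('H')(V, y) = Add(-3, -8) = -11)
Function('Y')(b) = Add(268, b)
Function('L')(c, S) = Add(Mul(-11, S), Mul(S, c)) (Function('L')(c, S) = Add(Mul(S, c), Mul(-11, S)) = Add(Mul(-11, S), Mul(S, c)))
Add(Add(Function('Y')(-119), Function('L')(-257, -37)), -268343) = Add(Add(Add(268, -119), Mul(-37, Add(-11, -257))), -268343) = Add(Add(149, Mul(-37, -268)), -268343) = Add(Add(149, 9916), -268343) = Add(10065, -268343) = -258278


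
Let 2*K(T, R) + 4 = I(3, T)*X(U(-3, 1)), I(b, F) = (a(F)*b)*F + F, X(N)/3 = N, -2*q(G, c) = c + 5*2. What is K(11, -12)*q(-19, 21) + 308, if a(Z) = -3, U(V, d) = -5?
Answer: -9891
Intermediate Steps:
q(G, c) = -5 - c/2 (q(G, c) = -(c + 5*2)/2 = -(c + 10)/2 = -(10 + c)/2 = -5 - c/2)
X(N) = 3*N
I(b, F) = F - 3*F*b (I(b, F) = (-3*b)*F + F = -3*F*b + F = F - 3*F*b)
K(T, R) = -2 + 60*T (K(T, R) = -2 + ((T*(1 - 3*3))*(3*(-5)))/2 = -2 + ((T*(1 - 9))*(-15))/2 = -2 + ((T*(-8))*(-15))/2 = -2 + (-8*T*(-15))/2 = -2 + (120*T)/2 = -2 + 60*T)
K(11, -12)*q(-19, 21) + 308 = (-2 + 60*11)*(-5 - ½*21) + 308 = (-2 + 660)*(-5 - 21/2) + 308 = 658*(-31/2) + 308 = -10199 + 308 = -9891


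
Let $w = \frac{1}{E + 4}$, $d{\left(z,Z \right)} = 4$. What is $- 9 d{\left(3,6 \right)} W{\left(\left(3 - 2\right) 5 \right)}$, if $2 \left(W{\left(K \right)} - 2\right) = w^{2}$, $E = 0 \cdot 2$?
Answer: $- \frac{585}{8} \approx -73.125$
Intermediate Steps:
$E = 0$
$w = \frac{1}{4}$ ($w = \frac{1}{0 + 4} = \frac{1}{4} \approx 0.25$)
$W{\left(K \right)} = \frac{65}{32}$ ($W{\left(K \right)} = 2 + \frac{1}{2 \cdot 16} = 2 + \frac{1}{2} \cdot \frac{1}{16} = 2 + \frac{1}{32} = \frac{65}{32}$)
$- 9 d{\left(3,6 \right)} W{\left(\left(3 - 2\right) 5 \right)} = \left(-9\right) 4 \cdot \frac{65}{32} = \left(-36\right) \frac{65}{32} = - \frac{585}{8}$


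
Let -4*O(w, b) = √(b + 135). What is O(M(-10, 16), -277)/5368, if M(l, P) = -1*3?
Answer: -I*√142/21472 ≈ -0.00055497*I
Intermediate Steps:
M(l, P) = -3
O(w, b) = -√(135 + b)/4 (O(w, b) = -√(b + 135)/4 = -√(135 + b)/4)
O(M(-10, 16), -277)/5368 = -√(135 - 277)/4/5368 = -I*√142/4*(1/5368) = -I*√142/21472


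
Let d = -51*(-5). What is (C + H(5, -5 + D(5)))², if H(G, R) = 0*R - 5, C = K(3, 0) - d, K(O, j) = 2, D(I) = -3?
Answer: 66564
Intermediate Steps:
d = 255
C = -253 (C = 2 - 1*255 = 2 - 255 = -253)
H(G, R) = -5 (H(G, R) = 0 - 5 = -5)
(C + H(5, -5 + D(5)))² = (-253 - 5)² = (-258)² = 66564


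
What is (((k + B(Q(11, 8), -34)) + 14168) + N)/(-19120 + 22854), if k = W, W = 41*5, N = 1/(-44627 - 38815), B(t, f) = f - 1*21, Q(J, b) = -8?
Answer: 1194722555/311572428 ≈ 3.8345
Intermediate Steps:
B(t, f) = -21 + f (B(t, f) = f - 21 = -21 + f)
N = -1/83442 (N = 1/(-83442) = -1/83442 ≈ -1.1984e-5)
W = 205
k = 205
(((k + B(Q(11, 8), -34)) + 14168) + N)/(-19120 + 22854) = (((205 + (-21 - 34)) + 14168) - 1/83442)/(-19120 + 22854) = (((205 - 55) + 14168) - 1/83442)/3734 = ((150 + 14168) - 1/83442)*(1/3734) = (14318 - 1/83442)*(1/3734) = (1194722555/83442)*(1/3734) = 1194722555/311572428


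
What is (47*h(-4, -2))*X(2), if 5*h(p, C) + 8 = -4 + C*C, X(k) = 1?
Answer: -376/5 ≈ -75.200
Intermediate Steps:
h(p, C) = -12/5 + C²/5 (h(p, C) = -8/5 + (-4 + C*C)/5 = -8/5 + (-4 + C²)/5 = -8/5 + (-⅘ + C²/5) = -12/5 + C²/5)
(47*h(-4, -2))*X(2) = (47*(-12/5 + (⅕)*(-2)²))*1 = (47*(-12/5 + (⅕)*4))*1 = (47*(-12/5 + ⅘))*1 = (47*(-8/5))*1 = -376/5*1 = -376/5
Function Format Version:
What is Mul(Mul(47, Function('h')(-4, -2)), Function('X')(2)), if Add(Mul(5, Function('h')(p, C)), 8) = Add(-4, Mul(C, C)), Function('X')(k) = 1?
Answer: Rational(-376, 5) ≈ -75.200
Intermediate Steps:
Function('h')(p, C) = Add(Rational(-12, 5), Mul(Rational(1, 5), Pow(C, 2))) (Function('h')(p, C) = Add(Rational(-8, 5), Mul(Rational(1, 5), Add(-4, Mul(C, C)))) = Add(Rational(-8, 5), Mul(Rational(1, 5), Add(-4, Pow(C, 2)))) = Add(Rational(-8, 5), Add(Rational(-4, 5), Mul(Rational(1, 5), Pow(C, 2)))) = Add(Rational(-12, 5), Mul(Rational(1, 5), Pow(C, 2))))
Mul(Mul(47, Function('h')(-4, -2)), Function('X')(2)) = Mul(Mul(47, Add(Rational(-12, 5), Mul(Rational(1, 5), Pow(-2, 2)))), 1) = Mul(Mul(47, Add(Rational(-12, 5), Mul(Rational(1, 5), 4))), 1) = Mul(Mul(47, Add(Rational(-12, 5), Rational(4, 5))), 1) = Mul(Mul(47, Rational(-8, 5)), 1) = Mul(Rational(-376, 5), 1) = Rational(-376, 5)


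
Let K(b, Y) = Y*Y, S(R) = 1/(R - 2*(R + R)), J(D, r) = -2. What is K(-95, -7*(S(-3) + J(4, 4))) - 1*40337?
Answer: -3253136/81 ≈ -40162.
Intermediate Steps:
S(R) = -1/(3*R) (S(R) = 1/(R - 4*R) = 1/(-3*R) = -1/(3*R))
K(b, Y) = Y**2
K(-95, -7*(S(-3) + J(4, 4))) - 1*40337 = (-7*(-1/3/(-3) - 2))**2 - 1*40337 = (-7*(-1/3*(-1/3) - 2))**2 - 40337 = (-7*(1/9 - 2))**2 - 40337 = (-7*(-17/9))**2 - 40337 = (119/9)**2 - 40337 = 14161/81 - 40337 = -3253136/81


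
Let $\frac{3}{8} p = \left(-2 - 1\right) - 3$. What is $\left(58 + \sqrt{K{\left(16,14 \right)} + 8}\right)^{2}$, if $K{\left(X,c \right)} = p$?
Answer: $3356 + 232 i \sqrt{2} \approx 3356.0 + 328.1 i$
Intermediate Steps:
$p = -16$ ($p = \frac{8 \left(\left(-2 - 1\right) - 3\right)}{3} = \frac{8 \left(-3 - 3\right)}{3} = \frac{8}{3} \left(-6\right) = -16$)
$K{\left(X,c \right)} = -16$
$\left(58 + \sqrt{K{\left(16,14 \right)} + 8}\right)^{2} = \left(58 + \sqrt{-16 + 8}\right)^{2} = \left(58 + \sqrt{-8}\right)^{2} = \left(58 + 2 i \sqrt{2}\right)^{2}$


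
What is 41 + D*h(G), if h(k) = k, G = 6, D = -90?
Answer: -499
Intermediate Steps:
41 + D*h(G) = 41 - 90*6 = 41 - 540 = -499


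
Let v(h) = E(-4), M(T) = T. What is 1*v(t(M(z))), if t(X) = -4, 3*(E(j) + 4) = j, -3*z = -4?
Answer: -16/3 ≈ -5.3333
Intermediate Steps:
z = 4/3 (z = -⅓*(-4) = 4/3 ≈ 1.3333)
E(j) = -4 + j/3
v(h) = -16/3 (v(h) = -4 + (⅓)*(-4) = -4 - 4/3 = -16/3)
1*v(t(M(z))) = 1*(-16/3) = -16/3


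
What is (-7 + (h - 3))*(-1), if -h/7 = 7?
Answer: 59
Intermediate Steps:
h = -49 (h = -7*7 = -49)
(-7 + (h - 3))*(-1) = (-7 + (-49 - 3))*(-1) = (-7 - 52)*(-1) = -59*(-1) = 59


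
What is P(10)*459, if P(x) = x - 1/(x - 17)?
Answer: 32589/7 ≈ 4655.6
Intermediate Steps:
P(x) = x - 1/(-17 + x)
P(10)*459 = ((-1 + 10² - 17*10)/(-17 + 10))*459 = ((-1 + 100 - 170)/(-7))*459 = -⅐*(-71)*459 = (71/7)*459 = 32589/7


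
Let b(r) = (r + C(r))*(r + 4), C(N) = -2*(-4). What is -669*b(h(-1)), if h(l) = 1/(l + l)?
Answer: -70245/4 ≈ -17561.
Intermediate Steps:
C(N) = 8
h(l) = 1/(2*l)
b(r) = (4 + r)*(8 + r) (b(r) = (r + 8)*(r + 4) = (8 + r)*(4 + r) = (4 + r)*(8 + r))
-669*b(h(-1)) = -669*(32 + ((1/2)/(-1))**2 + 12*((1/2)/(-1))) = -669*(32 + ((1/2)*(-1))**2 + 12*((1/2)*(-1))) = -669*(32 + (-1/2)**2 + 12*(-1/2)) = -669*(32 + 1/4 - 6) = -669*105/4 = -70245/4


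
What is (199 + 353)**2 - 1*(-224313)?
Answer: 529017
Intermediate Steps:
(199 + 353)**2 - 1*(-224313) = 552**2 + 224313 = 304704 + 224313 = 529017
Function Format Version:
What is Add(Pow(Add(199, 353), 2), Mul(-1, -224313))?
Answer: 529017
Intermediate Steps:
Add(Pow(Add(199, 353), 2), Mul(-1, -224313)) = Add(Pow(552, 2), 224313) = Add(304704, 224313) = 529017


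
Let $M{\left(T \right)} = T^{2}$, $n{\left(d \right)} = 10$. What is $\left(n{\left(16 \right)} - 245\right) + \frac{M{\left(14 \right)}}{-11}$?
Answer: $- \frac{2781}{11} \approx -252.82$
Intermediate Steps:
$\left(n{\left(16 \right)} - 245\right) + \frac{M{\left(14 \right)}}{-11} = \left(10 - 245\right) + \frac{14^{2}}{-11} = -235 + 196 \left(- \frac{1}{11}\right) = -235 - \frac{196}{11} = - \frac{2781}{11}$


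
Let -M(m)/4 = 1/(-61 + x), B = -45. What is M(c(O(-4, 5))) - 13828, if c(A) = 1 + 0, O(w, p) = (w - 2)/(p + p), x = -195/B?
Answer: -1175374/85 ≈ -13828.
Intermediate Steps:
x = 13/3 (x = -195/(-45) = -195*(-1/45) = 13/3 ≈ 4.3333)
O(w, p) = (-2 + w)/(2*p) (O(w, p) = (-2 + w)/((2*p)) = (-2 + w)*(1/(2*p)) = (-2 + w)/(2*p))
c(A) = 1
M(m) = 6/85 (M(m) = -4/(-61 + 13/3) = -4/(-170/3) = -4*(-3/170) = 6/85)
M(c(O(-4, 5))) - 13828 = 6/85 - 13828 = -1175374/85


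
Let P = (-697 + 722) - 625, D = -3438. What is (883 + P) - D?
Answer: 3721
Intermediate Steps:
P = -600 (P = 25 - 625 = -600)
(883 + P) - D = (883 - 600) - 1*(-3438) = 283 + 3438 = 3721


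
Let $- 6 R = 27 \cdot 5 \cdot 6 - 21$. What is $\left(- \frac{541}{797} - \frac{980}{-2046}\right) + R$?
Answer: $- \frac{214757879}{1630662} \approx -131.7$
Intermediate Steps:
$R = - \frac{263}{2}$ ($R = - \frac{27 \cdot 5 \cdot 6 - 21}{6} = - \frac{27 \cdot 30 - 21}{6} = - \frac{810 - 21}{6} = \left(- \frac{1}{6}\right) 789 = - \frac{263}{2} \approx -131.5$)
$\left(- \frac{541}{797} - \frac{980}{-2046}\right) + R = \left(- \frac{541}{797} - \frac{980}{-2046}\right) - \frac{263}{2} = \left(\left(-541\right) \frac{1}{797} - - \frac{490}{1023}\right) - \frac{263}{2} = \left(- \frac{541}{797} + \frac{490}{1023}\right) - \frac{263}{2} = - \frac{162913}{815331} - \frac{263}{2} = - \frac{214757879}{1630662}$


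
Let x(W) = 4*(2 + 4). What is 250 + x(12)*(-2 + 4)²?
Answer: 346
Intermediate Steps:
x(W) = 24 (x(W) = 4*6 = 24)
250 + x(12)*(-2 + 4)² = 250 + 24*(-2 + 4)² = 250 + 24*2² = 250 + 24*4 = 250 + 96 = 346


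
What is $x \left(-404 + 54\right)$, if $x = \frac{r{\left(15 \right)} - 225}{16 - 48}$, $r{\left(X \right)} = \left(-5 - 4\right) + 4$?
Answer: $- \frac{20125}{8} \approx -2515.6$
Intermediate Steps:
$r{\left(X \right)} = -5$ ($r{\left(X \right)} = -9 + 4 = -5$)
$x = \frac{115}{16}$ ($x = \frac{-5 - 225}{16 - 48} = - \frac{230}{-32} = \left(-230\right) \left(- \frac{1}{32}\right) = \frac{115}{16} \approx 7.1875$)
$x \left(-404 + 54\right) = \frac{115 \left(-404 + 54\right)}{16} = \frac{115}{16} \left(-350\right) = - \frac{20125}{8}$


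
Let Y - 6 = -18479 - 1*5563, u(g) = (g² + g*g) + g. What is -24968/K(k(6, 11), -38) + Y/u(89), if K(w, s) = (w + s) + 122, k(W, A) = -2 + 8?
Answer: -199964224/716895 ≈ -278.93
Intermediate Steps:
u(g) = g + 2*g² (u(g) = (g² + g²) + g = 2*g² + g = g + 2*g²)
k(W, A) = 6
Y = -24036 (Y = 6 + (-18479 - 1*5563) = 6 + (-18479 - 5563) = 6 - 24042 = -24036)
K(w, s) = 122 + s + w (K(w, s) = (s + w) + 122 = 122 + s + w)
-24968/K(k(6, 11), -38) + Y/u(89) = -24968/(122 - 38 + 6) - 24036*1/(89*(1 + 2*89)) = -24968/90 - 24036*1/(89*(1 + 178)) = -24968*1/90 - 24036/(89*179) = -12484/45 - 24036/15931 = -199964224/716895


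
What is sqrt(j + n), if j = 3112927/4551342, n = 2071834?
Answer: sqrt(42917462935468646010)/4551342 ≈ 1439.4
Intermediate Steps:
j = 3112927/4551342 (j = 3112927*(1/4551342) = 3112927/4551342 ≈ 0.68396)
sqrt(j + n) = sqrt(3112927/4551342 + 2071834) = sqrt(9429628214155/4551342) = sqrt(42917462935468646010)/4551342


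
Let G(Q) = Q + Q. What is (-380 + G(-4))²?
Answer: 150544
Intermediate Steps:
G(Q) = 2*Q
(-380 + G(-4))² = (-380 + 2*(-4))² = (-380 - 8)² = (-388)² = 150544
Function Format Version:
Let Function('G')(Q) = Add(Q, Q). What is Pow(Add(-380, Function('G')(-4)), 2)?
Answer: 150544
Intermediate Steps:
Function('G')(Q) = Mul(2, Q)
Pow(Add(-380, Function('G')(-4)), 2) = Pow(Add(-380, Mul(2, -4)), 2) = Pow(Add(-380, -8), 2) = Pow(-388, 2) = 150544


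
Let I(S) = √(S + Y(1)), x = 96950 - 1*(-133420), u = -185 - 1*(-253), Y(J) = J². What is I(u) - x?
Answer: -230370 + √69 ≈ -2.3036e+5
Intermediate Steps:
u = 68 (u = -185 + 253 = 68)
x = 230370 (x = 96950 + 133420 = 230370)
I(S) = √(1 + S) (I(S) = √(S + 1²) = √(S + 1) = √(1 + S))
I(u) - x = √(1 + 68) - 1*230370 = √69 - 230370 = -230370 + √69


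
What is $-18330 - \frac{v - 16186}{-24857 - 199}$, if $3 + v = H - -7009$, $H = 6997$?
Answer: $- \frac{459278663}{25056} \approx -18330.0$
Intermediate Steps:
$v = 14003$ ($v = -3 + \left(6997 - -7009\right) = -3 + \left(6997 + 7009\right) = -3 + 14006 = 14003$)
$-18330 - \frac{v - 16186}{-24857 - 199} = -18330 - \frac{14003 - 16186}{-24857 - 199} = -18330 - - \frac{2183}{-25056} = -18330 - \left(-2183\right) \left(- \frac{1}{25056}\right) = -18330 - \frac{2183}{25056} = - \frac{459278663}{25056}$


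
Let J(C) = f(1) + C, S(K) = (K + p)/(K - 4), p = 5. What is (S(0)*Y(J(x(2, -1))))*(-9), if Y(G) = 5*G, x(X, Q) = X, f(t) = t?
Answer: 675/4 ≈ 168.75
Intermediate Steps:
S(K) = (5 + K)/(-4 + K) (S(K) = (K + 5)/(K - 4) = (5 + K)/(-4 + K))
J(C) = 1 + C
(S(0)*Y(J(x(2, -1))))*(-9) = (((5 + 0)/(-4 + 0))*(5*(1 + 2)))*(-9) = ((5/(-4))*(5*3))*(-9) = (-1/4*5*15)*(-9) = -5/4*15*(-9) = -75/4*(-9) = 675/4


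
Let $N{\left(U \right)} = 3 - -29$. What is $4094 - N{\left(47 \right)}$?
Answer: $4062$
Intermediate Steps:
$N{\left(U \right)} = 32$ ($N{\left(U \right)} = 3 + 29 = 32$)
$4094 - N{\left(47 \right)} = 4094 - 32 = 4062$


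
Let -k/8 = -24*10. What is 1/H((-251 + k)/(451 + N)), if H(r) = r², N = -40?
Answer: 168921/2785561 ≈ 0.060642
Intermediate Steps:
k = 1920 (k = -(-192)*10 = -8*(-240) = 1920)
1/H((-251 + k)/(451 + N)) = 1/(((-251 + 1920)/(451 - 40))²) = 1/((1669/411)²) = 1/(2785561/168921) = 168921/2785561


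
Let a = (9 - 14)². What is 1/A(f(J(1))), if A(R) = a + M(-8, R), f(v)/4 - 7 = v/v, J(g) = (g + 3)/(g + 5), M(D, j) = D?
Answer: 1/17 ≈ 0.058824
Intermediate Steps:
J(g) = (3 + g)/(5 + g)
a = 25 (a = (-5)² = 25)
f(v) = 32 (f(v) = 28 + 4*(v/v) = 28 + 4*1 = 28 + 4 = 32)
A(R) = 17 (A(R) = 25 - 8 = 17)
1/A(f(J(1))) = 1/17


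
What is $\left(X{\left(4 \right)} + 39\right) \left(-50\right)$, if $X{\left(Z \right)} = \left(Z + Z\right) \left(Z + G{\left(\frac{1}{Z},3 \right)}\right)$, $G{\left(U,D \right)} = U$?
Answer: $-3650$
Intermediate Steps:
$X{\left(Z \right)} = 2 Z \left(Z + \frac{1}{Z}\right)$ ($X{\left(Z \right)} = \left(Z + Z\right) \left(Z + \frac{1}{Z}\right) = 2 Z \left(Z + \frac{1}{Z}\right)$)
$\left(X{\left(4 \right)} + 39\right) \left(-50\right) = \left(\left(2 + 2 \cdot 4^{2}\right) + 39\right) \left(-50\right) = \left(\left(2 + 2 \cdot 16\right) + 39\right) \left(-50\right) = \left(\left(2 + 32\right) + 39\right) \left(-50\right) = \left(34 + 39\right) \left(-50\right) = 73 \left(-50\right) = -3650$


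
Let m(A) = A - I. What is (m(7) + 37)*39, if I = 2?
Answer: 1638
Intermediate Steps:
m(A) = -2 + A (m(A) = A - 1*2 = A - 2 = -2 + A)
(m(7) + 37)*39 = ((-2 + 7) + 37)*39 = (5 + 37)*39 = 42*39 = 1638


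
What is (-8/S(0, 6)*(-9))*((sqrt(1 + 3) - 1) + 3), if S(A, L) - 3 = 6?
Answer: 32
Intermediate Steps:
S(A, L) = 9 (S(A, L) = 3 + 6 = 9)
(-8/S(0, 6)*(-9))*((sqrt(1 + 3) - 1) + 3) = (-8/9*(-9))*((sqrt(1 + 3) - 1) + 3) = (-8*1/9*(-9))*((sqrt(4) - 1) + 3) = (-8/9*(-9))*((2 - 1) + 3) = 8*(1 + 3) = 8*4 = 32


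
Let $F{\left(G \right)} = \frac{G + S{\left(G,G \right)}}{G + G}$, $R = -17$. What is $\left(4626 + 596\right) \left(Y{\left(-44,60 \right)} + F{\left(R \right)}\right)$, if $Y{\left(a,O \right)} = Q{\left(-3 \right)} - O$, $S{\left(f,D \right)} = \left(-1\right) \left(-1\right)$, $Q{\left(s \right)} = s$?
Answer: $- \frac{5550986}{17} \approx -3.2653 \cdot 10^{5}$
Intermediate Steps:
$S{\left(f,D \right)} = 1$
$Y{\left(a,O \right)} = -3 - O$
$F{\left(G \right)} = \frac{1 + G}{2 G}$ ($F{\left(G \right)} = \frac{G + 1}{G + G} = \frac{1 + G}{2 G}$)
$\left(4626 + 596\right) \left(Y{\left(-44,60 \right)} + F{\left(R \right)}\right) = \left(4626 + 596\right) \left(\left(-3 - 60\right) + \frac{1 - 17}{2 \left(-17\right)}\right) = 5222 \left(\left(-3 - 60\right) + \frac{1}{2} \left(- \frac{1}{17}\right) \left(-16\right)\right) = 5222 \left(-63 + \frac{8}{17}\right) = 5222 \left(- \frac{1063}{17}\right) = - \frac{5550986}{17}$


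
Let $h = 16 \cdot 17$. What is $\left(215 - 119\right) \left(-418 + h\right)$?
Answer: $-14016$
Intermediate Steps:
$h = 272$
$\left(215 - 119\right) \left(-418 + h\right) = \left(215 - 119\right) \left(-418 + 272\right) = 96 \left(-146\right) = -14016$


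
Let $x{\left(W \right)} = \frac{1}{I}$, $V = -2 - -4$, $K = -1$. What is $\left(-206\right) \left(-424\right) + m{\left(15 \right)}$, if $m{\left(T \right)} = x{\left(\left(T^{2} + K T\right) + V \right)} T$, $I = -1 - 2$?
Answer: $87339$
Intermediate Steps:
$I = -3$ ($I = -1 - 2 = -3$)
$V = 2$ ($V = -2 + 4 = 2$)
$x{\left(W \right)} = - \frac{1}{3}$ ($x{\left(W \right)} = \frac{1}{-3} = - \frac{1}{3}$)
$m{\left(T \right)} = - \frac{T}{3}$
$\left(-206\right) \left(-424\right) + m{\left(15 \right)} = \left(-206\right) \left(-424\right) - 5 = 87344 - 5 = 87339$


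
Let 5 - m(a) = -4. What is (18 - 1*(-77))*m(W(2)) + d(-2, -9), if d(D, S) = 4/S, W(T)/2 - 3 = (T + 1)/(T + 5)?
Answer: 7691/9 ≈ 854.56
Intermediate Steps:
W(T) = 6 + 2*(1 + T)/(5 + T) (W(T) = 6 + 2*((T + 1)/(T + 5)) = 6 + 2*((1 + T)/(5 + T)) = 6 + 2*(1 + T)/(5 + T))
m(a) = 9 (m(a) = 5 - 1*(-4) = 5 + 4 = 9)
(18 - 1*(-77))*m(W(2)) + d(-2, -9) = (18 - 1*(-77))*9 + 4/(-9) = (18 + 77)*9 + 4*(-1/9) = 95*9 - 4/9 = 855 - 4/9 = 7691/9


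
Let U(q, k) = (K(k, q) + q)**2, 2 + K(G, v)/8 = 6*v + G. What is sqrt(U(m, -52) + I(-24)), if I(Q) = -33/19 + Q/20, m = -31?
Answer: 2*sqrt(8588185630)/95 ≈ 1951.0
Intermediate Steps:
I(Q) = -33/19 + Q/20 (I(Q) = -33*1/19 + Q*(1/20) = -33/19 + Q/20)
K(G, v) = -16 + 8*G + 48*v (K(G, v) = -16 + 8*(6*v + G) = -16 + 8*(G + 6*v) = -16 + (8*G + 48*v) = -16 + 8*G + 48*v)
U(q, k) = (-16 + 8*k + 49*q)**2 (U(q, k) = ((-16 + 8*k + 48*q) + q)**2 = (-16 + 8*k + 49*q)**2)
sqrt(U(m, -52) + I(-24)) = sqrt((-16 + 8*(-52) + 49*(-31))**2 + (-33/19 + (1/20)*(-24))) = sqrt((-16 - 416 - 1519)**2 + (-33/19 - 6/5)) = sqrt((-1951)**2 - 279/95) = sqrt(3806401 - 279/95) = sqrt(361607816/95) = 2*sqrt(8588185630)/95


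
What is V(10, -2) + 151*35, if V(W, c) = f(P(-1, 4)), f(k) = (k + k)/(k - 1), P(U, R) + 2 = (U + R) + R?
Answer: 10575/2 ≈ 5287.5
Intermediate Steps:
P(U, R) = -2 + U + 2*R (P(U, R) = -2 + ((U + R) + R) = -2 + ((R + U) + R) = -2 + (U + 2*R) = -2 + U + 2*R)
f(k) = 2*k/(-1 + k) (f(k) = (2*k)/(-1 + k) = 2*k/(-1 + k))
V(W, c) = 5/2 (V(W, c) = 2*(-2 - 1 + 2*4)/(-1 + (-2 - 1 + 2*4)) = 2*(-2 - 1 + 8)/(-1 + (-2 - 1 + 8)) = 2*5/(-1 + 5) = 2*5/4 = 2*5*(¼) = 5/2)
V(10, -2) + 151*35 = 5/2 + 151*35 = 5/2 + 5285 = 10575/2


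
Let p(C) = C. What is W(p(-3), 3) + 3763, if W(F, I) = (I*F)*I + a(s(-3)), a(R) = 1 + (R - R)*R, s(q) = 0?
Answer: 3737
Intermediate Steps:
a(R) = 1 (a(R) = 1 + 0*R = 1 + 0 = 1)
W(F, I) = 1 + F*I² (W(F, I) = (I*F)*I + 1 = (F*I)*I + 1 = F*I² + 1 = 1 + F*I²)
W(p(-3), 3) + 3763 = (1 - 3*3²) + 3763 = (1 - 3*9) + 3763 = (1 - 27) + 3763 = -26 + 3763 = 3737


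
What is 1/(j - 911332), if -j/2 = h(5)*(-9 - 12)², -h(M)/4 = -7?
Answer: -1/936028 ≈ -1.0683e-6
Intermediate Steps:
h(M) = 28 (h(M) = -4*(-7) = 28)
j = -24696 (j = -56*(-9 - 12)² = -56*(-21)² = -56*441 = -2*12348 = -24696)
1/(j - 911332) = 1/(-24696 - 911332) = 1/(-936028) = -1/936028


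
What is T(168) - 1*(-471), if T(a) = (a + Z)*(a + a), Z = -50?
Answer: 40119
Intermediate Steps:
T(a) = 2*a*(-50 + a) (T(a) = (a - 50)*(a + a) = (-50 + a)*(2*a) = 2*a*(-50 + a))
T(168) - 1*(-471) = 2*168*(-50 + 168) - 1*(-471) = 2*168*118 + 471 = 39648 + 471 = 40119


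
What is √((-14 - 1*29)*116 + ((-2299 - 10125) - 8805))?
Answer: 3*I*√2913 ≈ 161.92*I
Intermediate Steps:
√((-14 - 1*29)*116 + ((-2299 - 10125) - 8805)) = √((-14 - 29)*116 + (-12424 - 8805)) = √(-43*116 - 21229) = √(-4988 - 21229) = √(-26217) = 3*I*√2913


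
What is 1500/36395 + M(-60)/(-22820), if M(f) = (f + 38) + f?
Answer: 3721439/83053390 ≈ 0.044808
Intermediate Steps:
M(f) = 38 + 2*f (M(f) = (38 + f) + f = 38 + 2*f)
1500/36395 + M(-60)/(-22820) = 1500/36395 + (38 + 2*(-60))/(-22820) = 1500*(1/36395) + (38 - 120)*(-1/22820) = 300/7279 - 82*(-1/22820) = 300/7279 + 41/11410 = 3721439/83053390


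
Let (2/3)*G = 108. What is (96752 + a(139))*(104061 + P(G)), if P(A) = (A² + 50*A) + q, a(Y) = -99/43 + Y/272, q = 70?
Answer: 156696986317475/11696 ≈ 1.3397e+10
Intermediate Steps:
G = 162 (G = (3/2)*108 = 162)
a(Y) = -99/43 + Y/272 (a(Y) = -99*1/43 + Y*(1/272) = -99/43 + Y/272)
P(A) = 70 + A² + 50*A (P(A) = (A² + 50*A) + 70 = 70 + A² + 50*A)
(96752 + a(139))*(104061 + P(G)) = (96752 + (-99/43 + (1/272)*139))*(104061 + (70 + 162² + 50*162)) = (96752 + (-99/43 + 139/272))*(104061 + (70 + 26244 + 8100)) = (96752 - 20951/11696)*(104061 + 34414) = (1131590441/11696)*138475 = 156696986317475/11696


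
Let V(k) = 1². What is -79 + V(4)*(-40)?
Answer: -119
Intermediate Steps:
V(k) = 1
-79 + V(4)*(-40) = -79 + 1*(-40) = -79 - 40 = -119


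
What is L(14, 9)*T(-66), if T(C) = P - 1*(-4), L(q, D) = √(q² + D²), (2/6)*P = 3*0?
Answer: 4*√277 ≈ 66.573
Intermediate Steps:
P = 0 (P = 3*(3*0) = 3*0 = 0)
L(q, D) = √(D² + q²)
T(C) = 4 (T(C) = 0 - 1*(-4) = 0 + 4 = 4)
L(14, 9)*T(-66) = √(9² + 14²)*4 = √(81 + 196)*4 = √277*4 = 4*√277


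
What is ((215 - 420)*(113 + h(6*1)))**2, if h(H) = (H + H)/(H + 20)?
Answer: 91430640625/169 ≈ 5.4101e+8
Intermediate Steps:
h(H) = 2*H/(20 + H) (h(H) = (2*H)/(20 + H) = 2*H/(20 + H))
((215 - 420)*(113 + h(6*1)))**2 = ((215 - 420)*(113 + 2*(6*1)/(20 + 6*1)))**2 = (-205*(113 + 2*6/(20 + 6)))**2 = (-205*(113 + 2*6/26))**2 = (-205*(113 + 2*6*(1/26)))**2 = (-205*(113 + 6/13))**2 = (-205*1475/13)**2 = (-302375/13)**2 = 91430640625/169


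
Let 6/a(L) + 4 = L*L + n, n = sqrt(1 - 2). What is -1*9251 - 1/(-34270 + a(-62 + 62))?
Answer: -92357378079841/9983502148 - 3*I/9983502148 ≈ -9251.0 - 3.005e-10*I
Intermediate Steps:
n = I (n = sqrt(-1) = I ≈ 1.0*I)
a(L) = 6/(-4 + I + L**2) (a(L) = 6/(-4 + (L*L + I)) = 6/(-4 + (L**2 + I)) = 6/(-4 + (I + L**2)) = 6/(-4 + I + L**2))
-1*9251 - 1/(-34270 + a(-62 + 62)) = -1*9251 - 1/(-34270 + 6/(-4 + I + (-62 + 62)**2)) = -9251 - 1/(-34270 + 6/(-4 + I + 0**2)) = -9251 - 1/(-34270 + 6/(-4 + I + 0)) = -9251 - 1/(-34270 + 6/(-4 + I)) = -9251 - 1/(-34270 + 6*((-4 - I)/17)) = -9251 - 1/(-34270 + 6*(-4 - I)/17)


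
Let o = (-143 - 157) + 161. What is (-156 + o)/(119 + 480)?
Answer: -295/599 ≈ -0.49249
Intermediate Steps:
o = -139 (o = -300 + 161 = -139)
(-156 + o)/(119 + 480) = (-156 - 139)/(119 + 480) = -295/599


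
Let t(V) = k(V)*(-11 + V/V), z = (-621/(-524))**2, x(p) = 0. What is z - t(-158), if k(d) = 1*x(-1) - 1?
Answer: -2360119/274576 ≈ -8.5955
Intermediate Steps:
z = 385641/274576 (z = (-621*(-1/524))**2 = (621/524)**2 = 385641/274576 ≈ 1.4045)
k(d) = -1 (k(d) = 1*0 - 1 = 0 - 1 = -1)
t(V) = 10 (t(V) = -(-11 + V/V) = -(-11 + 1) = -1*(-10) = 10)
z - t(-158) = 385641/274576 - 1*10 = 385641/274576 - 10 = -2360119/274576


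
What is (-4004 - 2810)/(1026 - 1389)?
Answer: 6814/363 ≈ 18.771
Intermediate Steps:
(-4004 - 2810)/(1026 - 1389) = -6814/(-363) = -6814*(-1/363) = 6814/363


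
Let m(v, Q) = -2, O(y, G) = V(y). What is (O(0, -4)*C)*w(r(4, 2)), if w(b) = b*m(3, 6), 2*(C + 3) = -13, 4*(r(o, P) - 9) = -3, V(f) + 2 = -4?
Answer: -1881/2 ≈ -940.50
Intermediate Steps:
V(f) = -6 (V(f) = -2 - 4 = -6)
O(y, G) = -6
r(o, P) = 33/4 (r(o, P) = 9 + (¼)*(-3) = 9 - ¾ = 33/4)
C = -19/2 (C = -3 + (½)*(-13) = -3 - 13/2 = -19/2 ≈ -9.5000)
w(b) = -2*b (w(b) = b*(-2) = -2*b)
(O(0, -4)*C)*w(r(4, 2)) = (-6*(-19/2))*(-2*33/4) = 57*(-33/2) = -1881/2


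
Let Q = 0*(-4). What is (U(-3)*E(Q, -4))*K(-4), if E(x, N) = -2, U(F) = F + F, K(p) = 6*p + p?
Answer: -336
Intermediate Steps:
K(p) = 7*p
Q = 0
U(F) = 2*F
(U(-3)*E(Q, -4))*K(-4) = ((2*(-3))*(-2))*(7*(-4)) = -6*(-2)*(-28) = 12*(-28) = -336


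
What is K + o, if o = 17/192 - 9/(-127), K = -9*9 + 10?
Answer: -1727377/24384 ≈ -70.841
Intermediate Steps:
K = -71 (K = -81 + 10 = -71)
o = 3887/24384 (o = 17*(1/192) - 9*(-1/127) = 17/192 + 9/127 = 3887/24384 ≈ 0.15941)
K + o = -71 + 3887/24384 = -1727377/24384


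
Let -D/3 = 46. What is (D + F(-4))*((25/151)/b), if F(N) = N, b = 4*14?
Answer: -1775/4228 ≈ -0.41982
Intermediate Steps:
D = -138 (D = -3*46 = -138)
b = 56
(D + F(-4))*((25/151)/b) = (-138 - 4)*((25/151)/56) = -142*25*(1/151)/56 = -3550/(151*56) = -142*25/8456 = -1775/4228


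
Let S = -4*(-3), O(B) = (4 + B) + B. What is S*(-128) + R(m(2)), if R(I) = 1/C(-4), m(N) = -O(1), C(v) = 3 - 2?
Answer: -1535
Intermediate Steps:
O(B) = 4 + 2*B
S = 12
C(v) = 1
m(N) = -6 (m(N) = -(4 + 2*1) = -(4 + 2) = -1*6 = -6)
R(I) = 1 (R(I) = 1/1 = 1)
S*(-128) + R(m(2)) = 12*(-128) + 1 = -1536 + 1 = -1535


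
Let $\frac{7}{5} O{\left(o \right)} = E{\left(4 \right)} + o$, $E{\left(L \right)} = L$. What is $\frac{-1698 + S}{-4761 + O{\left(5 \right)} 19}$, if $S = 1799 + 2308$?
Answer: $- \frac{511}{984} \approx -0.51931$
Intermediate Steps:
$S = 4107$
$O{\left(o \right)} = \frac{20}{7} + \frac{5 o}{7}$ ($O{\left(o \right)} = \frac{5 \left(4 + o\right)}{7} = \frac{20}{7} + \frac{5 o}{7}$)
$\frac{-1698 + S}{-4761 + O{\left(5 \right)} 19} = \frac{-1698 + 4107}{-4761 + \left(\frac{20}{7} + \frac{5}{7} \cdot 5\right) 19} = \frac{2409}{-4761 + \left(\frac{20}{7} + \frac{25}{7}\right) 19} = \frac{2409}{-4761 + \frac{45}{7} \cdot 19} = \frac{2409}{-4761 + \frac{855}{7}} = \frac{2409}{- \frac{32472}{7}} = 2409 \left(- \frac{7}{32472}\right) = - \frac{511}{984}$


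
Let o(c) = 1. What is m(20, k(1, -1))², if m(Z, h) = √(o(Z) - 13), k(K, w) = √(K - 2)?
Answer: -12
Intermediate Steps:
k(K, w) = √(-2 + K)
m(Z, h) = 2*I*√3 (m(Z, h) = √(1 - 13) = √(-12) = 2*I*√3)
m(20, k(1, -1))² = (2*I*√3)² = -12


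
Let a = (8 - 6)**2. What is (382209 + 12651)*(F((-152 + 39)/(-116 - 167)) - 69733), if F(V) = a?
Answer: -27533192940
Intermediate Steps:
a = 4 (a = 2**2 = 4)
F(V) = 4
(382209 + 12651)*(F((-152 + 39)/(-116 - 167)) - 69733) = (382209 + 12651)*(4 - 69733) = 394860*(-69729) = -27533192940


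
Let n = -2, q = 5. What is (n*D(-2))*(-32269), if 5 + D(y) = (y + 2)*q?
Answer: -322690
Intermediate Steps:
D(y) = 5 + 5*y (D(y) = -5 + (y + 2)*5 = -5 + (2 + y)*5 = -5 + (10 + 5*y) = 5 + 5*y)
(n*D(-2))*(-32269) = -2*(5 + 5*(-2))*(-32269) = -2*(5 - 10)*(-32269) = -2*(-5)*(-32269) = 10*(-32269) = -322690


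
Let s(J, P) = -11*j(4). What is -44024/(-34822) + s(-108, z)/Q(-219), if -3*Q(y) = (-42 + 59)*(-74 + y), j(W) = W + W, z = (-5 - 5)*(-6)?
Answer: 105045268/86724191 ≈ 1.2113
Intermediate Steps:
z = 60 (z = -10*(-6) = 60)
j(W) = 2*W
s(J, P) = -88 (s(J, P) = -22*4 = -11*8 = -88)
Q(y) = 1258/3 - 17*y/3 (Q(y) = -(-42 + 59)*(-74 + y)/3 = -17*(-74 + y)/3 = -(-1258 + 17*y)/3 = 1258/3 - 17*y/3)
-44024/(-34822) + s(-108, z)/Q(-219) = -44024/(-34822) - 88/(1258/3 - 17/3*(-219)) = -44024*(-1/34822) - 88/(1258/3 + 1241) = 22012/17411 - 88/4981/3 = 22012/17411 - 88*3/4981 = 22012/17411 - 264/4981 = 105045268/86724191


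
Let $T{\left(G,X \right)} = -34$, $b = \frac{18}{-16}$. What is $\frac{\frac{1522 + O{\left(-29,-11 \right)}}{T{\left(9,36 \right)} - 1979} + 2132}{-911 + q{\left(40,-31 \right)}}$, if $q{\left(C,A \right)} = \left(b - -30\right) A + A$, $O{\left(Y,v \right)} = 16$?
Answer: $- \frac{34321424}{29585061} \approx -1.1601$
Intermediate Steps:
$b = - \frac{9}{8}$ ($b = 18 \left(- \frac{1}{16}\right) = - \frac{9}{8} \approx -1.125$)
$q{\left(C,A \right)} = \frac{239 A}{8}$ ($q{\left(C,A \right)} = \left(- \frac{9}{8} - -30\right) A + A = \left(- \frac{9}{8} + 30\right) A + A = \frac{231 A}{8} + A = \frac{239 A}{8}$)
$\frac{\frac{1522 + O{\left(-29,-11 \right)}}{T{\left(9,36 \right)} - 1979} + 2132}{-911 + q{\left(40,-31 \right)}} = \frac{\frac{1522 + 16}{-34 - 1979} + 2132}{-911 + \frac{239}{8} \left(-31\right)} = \frac{\frac{1538}{-2013} + 2132}{-911 - \frac{7409}{8}} = \frac{1538 \left(- \frac{1}{2013}\right) + 2132}{- \frac{14697}{8}} = \left(- \frac{1538}{2013} + 2132\right) \left(- \frac{8}{14697}\right) = \frac{4290178}{2013} \left(- \frac{8}{14697}\right) = - \frac{34321424}{29585061}$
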